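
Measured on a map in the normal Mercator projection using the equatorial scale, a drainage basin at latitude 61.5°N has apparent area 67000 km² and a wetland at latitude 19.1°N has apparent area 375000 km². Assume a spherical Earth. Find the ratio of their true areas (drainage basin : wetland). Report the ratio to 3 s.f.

0.0456

On Mercator the areal scale is sec²φ, so true area = apparent × cos²φ.
True area of drainage basin: 67000 × cos²(61.5°) = 67000 × 0.2277 = 15250 km².
True area of wetland: 375000 × cos²(19.1°) = 375000 × 0.8929 = 334800 km².
Ratio = 15250 / 334800 ≈ 0.0456.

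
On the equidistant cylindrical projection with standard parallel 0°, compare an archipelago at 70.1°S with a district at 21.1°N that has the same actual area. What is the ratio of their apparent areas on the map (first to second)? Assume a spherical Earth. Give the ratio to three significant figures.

In the plate carrée (x = Rλ, y = Rφ), meridians are true-scale (h = 1) and parallels are stretched by k = sec φ.
Areal scale at 70.1°: h·k = 1.000 × 2.938 = 2.938.
Areal scale at 21.1°: h·k = 1.000 × 1.072 = 1.072.
Ratio = 2.938/1.072 ≈ 2.74.

2.74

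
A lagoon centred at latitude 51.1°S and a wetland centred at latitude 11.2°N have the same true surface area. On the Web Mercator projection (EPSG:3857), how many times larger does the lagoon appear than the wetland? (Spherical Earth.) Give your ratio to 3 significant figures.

2.44

Mercator is conformal with k = sec φ, so areal scale = k² = sec²φ.
At 51.1°: sec²(51.1°) = 1/0.6280² = 2.536.
At 11.2°: sec²(11.2°) = 1/0.9810² = 1.039.
Ratio = 2.536/1.039 = cos²(11.2°)/cos²(51.1°) ≈ 2.44.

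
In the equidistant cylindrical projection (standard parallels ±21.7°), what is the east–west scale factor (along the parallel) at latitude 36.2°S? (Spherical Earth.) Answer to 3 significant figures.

1.15

The equidistant cylindrical projection with φ₀ = 21.7° has h = 1 (meridians true) and k = cos φ₀ / cos φ along parallels.
k = cos 21.7° / cos 36.2° = 0.9291/0.8070 = 1.151.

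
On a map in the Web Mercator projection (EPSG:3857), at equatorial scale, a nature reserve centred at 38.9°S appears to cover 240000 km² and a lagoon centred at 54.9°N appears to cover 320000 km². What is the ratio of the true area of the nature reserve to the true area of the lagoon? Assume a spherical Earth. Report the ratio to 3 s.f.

1.37

On Mercator the areal scale is sec²φ, so true area = apparent × cos²φ.
True area of nature reserve: 240000 × cos²(38.9°) = 240000 × 0.6057 = 145400 km².
True area of lagoon: 320000 × cos²(54.9°) = 320000 × 0.3306 = 105800 km².
Ratio = 145400 / 105800 ≈ 1.37.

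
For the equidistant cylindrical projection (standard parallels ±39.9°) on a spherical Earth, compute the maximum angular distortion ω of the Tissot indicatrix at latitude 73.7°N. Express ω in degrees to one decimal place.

55.3°

The equidistant cylindrical projection with φ₀ = 39.9° has h = 1 (meridians true) and k = cos φ₀ / cos φ along parallels.
At 73.7°: h = 1.000, k = 2.733; principal scales a = 2.733, b = 1.000.
sin(ω/2) = (a − b)/(a + b) = 1.733/3.733 = 0.4643, so ω = 2 arcsin(0.4643) ≈ 55.3°.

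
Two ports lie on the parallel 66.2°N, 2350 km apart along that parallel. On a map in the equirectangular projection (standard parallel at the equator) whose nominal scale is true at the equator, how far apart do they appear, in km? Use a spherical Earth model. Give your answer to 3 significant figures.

5820 km

For the equirectangular projection with φ₀ = 0 (plate carrée), h = 1 along meridians and k = sec φ along parallels.
Along the parallel, k = sec 66.2° = 1/0.4035 = 2.478.
Map distance = 2350 × 2.478 ≈ 5820 km.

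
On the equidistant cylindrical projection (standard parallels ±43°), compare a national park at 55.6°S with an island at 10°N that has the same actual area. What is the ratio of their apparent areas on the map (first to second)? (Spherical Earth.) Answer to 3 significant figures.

1.74

With standard parallel φ₀ = 43°, the equirectangular projection gives x = Rλ cos φ₀, y = Rφ, so h = 1 and k = cos 43° / cos φ.
Areal scale at 55.6°: h·k = 1.000 × 1.295 = 1.295.
Areal scale at 10°: h·k = 1.000 × 0.7426 = 0.7426.
Ratio = 1.295/0.7426 ≈ 1.74.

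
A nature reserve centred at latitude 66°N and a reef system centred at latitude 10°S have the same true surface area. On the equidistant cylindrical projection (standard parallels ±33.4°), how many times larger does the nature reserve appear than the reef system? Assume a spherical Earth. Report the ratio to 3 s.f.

2.42

With standard parallel φ₀ = 33.4°, the equirectangular projection gives x = Rλ cos φ₀, y = Rφ, so h = 1 and k = cos 33.4° / cos φ.
Areal scale at 66°: h·k = 1.000 × 2.053 = 2.053.
Areal scale at 10°: h·k = 1.000 × 0.8477 = 0.8477.
Ratio = 2.053/0.8477 ≈ 2.42.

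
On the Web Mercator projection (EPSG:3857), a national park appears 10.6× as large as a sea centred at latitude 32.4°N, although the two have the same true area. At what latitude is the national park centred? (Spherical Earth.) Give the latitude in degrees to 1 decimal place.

For equal true areas on Mercator, apparent areas scale as sec²φ, so the ratio is cos²φ₂ / cos²φ₁.
cos²φ₂ / cos²φ₁ = 10.6  ⇒  cos φ₁ = cos 32.4° / √10.6 = 0.8443/3.256 = 0.2593.
φ₁ = arccos(0.2593) ≈ 75.0°.

75.0°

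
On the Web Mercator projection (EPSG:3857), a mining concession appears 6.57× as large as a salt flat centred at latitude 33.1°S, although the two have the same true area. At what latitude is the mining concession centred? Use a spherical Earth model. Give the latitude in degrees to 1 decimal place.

Mercator areal scale is sec²φ, so apparent-area ratio = sec²φ₁ / sec²φ₂ = cos²φ₂ / cos²φ₁.
cos²φ₂ / cos²φ₁ = 6.57  ⇒  cos φ₁ = cos 33.1° / √6.57 = 0.8377/2.563 = 0.3268.
φ₁ = arccos(0.3268) ≈ 70.9°.

70.9°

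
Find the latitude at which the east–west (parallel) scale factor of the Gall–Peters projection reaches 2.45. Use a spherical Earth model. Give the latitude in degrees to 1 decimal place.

Gall–Peters is a cylindrical equal-area projection with standard parallels at ±45°. Cylindrical equal-area (φ₀ = 45°): h = cos φ / cos 45° along meridians, k = cos 45° / cos φ along parallels; h·k = 1.
k = cos φ₀ / cos φ = 2.45  ⇒  cos φ = cos 45° / 2.45 = 0.2886.
φ = arccos(0.2886) ≈ 73.2°.

73.2°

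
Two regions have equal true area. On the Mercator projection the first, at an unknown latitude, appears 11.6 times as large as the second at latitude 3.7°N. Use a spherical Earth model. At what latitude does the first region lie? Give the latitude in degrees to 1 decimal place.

For equal true areas on Mercator, apparent areas scale as sec²φ, so the ratio is cos²φ₂ / cos²φ₁.
cos²φ₂ / cos²φ₁ = 11.6  ⇒  cos φ₁ = cos 3.7° / √11.6 = 0.9979/3.406 = 0.2930.
φ₁ = arccos(0.2930) ≈ 73.0°.

73.0°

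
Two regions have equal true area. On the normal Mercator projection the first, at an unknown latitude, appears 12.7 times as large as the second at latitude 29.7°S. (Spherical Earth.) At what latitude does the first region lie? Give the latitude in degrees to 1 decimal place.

75.9°

On Mercator, (apparent₁)/(apparent₂) = sec²φ₁ / sec²φ₂ when true areas are equal.
cos²φ₂ / cos²φ₁ = 12.7  ⇒  cos φ₁ = cos 29.7° / √12.7 = 0.8686/3.564 = 0.2437.
φ₁ = arccos(0.2437) ≈ 75.9°.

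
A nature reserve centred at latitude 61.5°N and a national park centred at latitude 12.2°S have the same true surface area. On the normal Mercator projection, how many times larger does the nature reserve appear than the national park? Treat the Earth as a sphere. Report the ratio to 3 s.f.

4.20

Mercator areal scale is sec²φ.
At 61.5°: sec²(61.5°) = 1/0.4772² = 4.392.
At 12.2°: sec²(12.2°) = 1/0.9774² = 1.047.
Ratio = 4.392/1.047 = cos²(12.2°)/cos²(61.5°) ≈ 4.20.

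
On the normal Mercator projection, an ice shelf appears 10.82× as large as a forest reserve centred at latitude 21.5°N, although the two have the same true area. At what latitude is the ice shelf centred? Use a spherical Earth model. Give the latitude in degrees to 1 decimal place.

For equal true areas on Mercator, apparent areas scale as sec²φ, so the ratio is cos²φ₂ / cos²φ₁.
cos²φ₂ / cos²φ₁ = 10.82  ⇒  cos φ₁ = cos 21.5° / √10.82 = 0.9304/3.289 = 0.2829.
φ₁ = arccos(0.2829) ≈ 73.6°.

73.6°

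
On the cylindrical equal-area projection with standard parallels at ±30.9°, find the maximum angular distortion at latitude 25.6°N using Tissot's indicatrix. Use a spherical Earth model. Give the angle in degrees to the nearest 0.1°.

Cylindrical equal-area (φ₀ = 30.9°): h = cos φ / cos 30.9° along meridians, k = cos 30.9° / cos φ along parallels; h·k = 1.
At 25.6°: h = 1.051, k = 0.9515; principal scales a = 1.051, b = 0.9515.
sin(ω/2) = (a − b)/(a + b) = 0.09954/2.002 = 0.04971, so ω = 2 arcsin(0.04971) ≈ 5.7°.

5.7°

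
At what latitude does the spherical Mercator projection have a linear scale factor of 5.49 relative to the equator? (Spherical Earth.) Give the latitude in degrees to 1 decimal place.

79.5°

Mercator scale is k = sec φ = 1/cos φ.
1/cos φ = 5.49  ⇒  cos φ = 0.1821  ⇒  φ = arccos(0.1821) ≈ 79.5°.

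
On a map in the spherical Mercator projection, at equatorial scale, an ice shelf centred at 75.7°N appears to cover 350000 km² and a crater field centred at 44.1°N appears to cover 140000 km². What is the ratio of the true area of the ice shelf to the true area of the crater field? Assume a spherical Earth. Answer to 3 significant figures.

0.296

Since Mercator area scale is 1/cos²φ, the true area equals the apparent area multiplied by cos²φ.
True area of ice shelf: 350000 × cos²(75.7°) = 350000 × 0.06101 = 21350 km².
True area of crater field: 140000 × cos²(44.1°) = 140000 × 0.5157 = 72200 km².
Ratio = 21350 / 72200 ≈ 0.296.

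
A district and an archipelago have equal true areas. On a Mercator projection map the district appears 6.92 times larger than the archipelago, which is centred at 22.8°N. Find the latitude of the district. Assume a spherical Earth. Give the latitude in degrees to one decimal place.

69.5°

Mercator areal scale is sec²φ, so apparent-area ratio = sec²φ₁ / sec²φ₂ = cos²φ₂ / cos²φ₁.
cos²φ₂ / cos²φ₁ = 6.92  ⇒  cos φ₁ = cos 22.8° / √6.92 = 0.9219/2.631 = 0.3504.
φ₁ = arccos(0.3504) ≈ 69.5°.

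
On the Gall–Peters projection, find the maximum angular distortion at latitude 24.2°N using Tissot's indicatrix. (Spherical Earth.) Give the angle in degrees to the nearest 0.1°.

28.9°

The Gall–Peters projection is cylindrical equal-area with φ₀ = 45°. For cylindrical equal-area with standard parallel φ₀, h = cos φ / cos φ₀ and k = cos φ₀ / cos φ, so h·k = 1.
At 24.2°: h = 1.290, k = 0.7752; principal scales a = 1.290, b = 0.7752.
sin(ω/2) = (a − b)/(a + b) = 0.5147/2.065 = 0.2492, so ω = 2 arcsin(0.2492) ≈ 28.9°.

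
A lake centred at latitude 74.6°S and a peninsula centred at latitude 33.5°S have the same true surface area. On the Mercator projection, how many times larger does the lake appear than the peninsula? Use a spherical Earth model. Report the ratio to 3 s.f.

Mercator areal scale is sec²φ.
At 74.6°: sec²(74.6°) = 1/0.2656² = 14.18.
At 33.5°: sec²(33.5°) = 1/0.8339² = 1.438.
Ratio = 14.18/1.438 = cos²(33.5°)/cos²(74.6°) ≈ 9.86.

9.86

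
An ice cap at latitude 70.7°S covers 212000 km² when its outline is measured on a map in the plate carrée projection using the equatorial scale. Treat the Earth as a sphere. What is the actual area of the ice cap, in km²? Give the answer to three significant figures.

70100 km²

Plate carrée maps x = Rλ, y = Rφ. The meridian scale is h = 1 and the parallel scale is k = 1/cos φ = sec φ.
Areal scale = h·k = 1 × sec φ; at 70.7°, h = 1.000, k = 3.026, so h·k = 3.026.
True area = apparent / (areal scale) = 212000 / 3.026 ≈ 70100 km².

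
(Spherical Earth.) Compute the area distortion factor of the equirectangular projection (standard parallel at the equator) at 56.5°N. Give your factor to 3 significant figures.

In the plate carrée (x = Rλ, y = Rφ), meridians are true-scale (h = 1) and parallels are stretched by k = sec φ.
Areal scale = h·k = 1 × sec φ; at 56.5°, h = 1.000, k = 1.812, so h·k = 1.812.

1.81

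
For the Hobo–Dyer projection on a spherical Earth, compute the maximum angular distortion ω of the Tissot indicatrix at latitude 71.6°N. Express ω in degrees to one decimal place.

93.2°

Hobo–Dyer is a cylindrical equal-area projection with standard parallels at ±37.5°. A cylindrical equal-area projection with standard parallel φ₀ has meridian scale h = cos φ / cos φ₀ and parallel scale k = cos φ₀ / cos φ (so areas are preserved, h·k = 1).
At 71.6°: h = 0.3979, k = 2.513; principal scales a = 2.513, b = 0.3979.
sin(ω/2) = (a − b)/(a + b) = 2.116/2.911 = 0.7267, so ω = 2 arcsin(0.7267) ≈ 93.2°.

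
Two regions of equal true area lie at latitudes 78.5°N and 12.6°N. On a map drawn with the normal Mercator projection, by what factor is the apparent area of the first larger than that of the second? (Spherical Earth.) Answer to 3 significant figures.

24.0

Mercator areal scale is sec²φ.
At 78.5°: sec²(78.5°) = 1/0.1994² = 25.16.
At 12.6°: sec²(12.6°) = 1/0.9759² = 1.050.
Ratio = 25.16/1.050 = cos²(12.6°)/cos²(78.5°) ≈ 24.0.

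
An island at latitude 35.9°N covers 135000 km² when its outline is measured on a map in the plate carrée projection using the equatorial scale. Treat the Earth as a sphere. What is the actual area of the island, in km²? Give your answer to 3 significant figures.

For the equirectangular projection with φ₀ = 0 (plate carrée), h = 1 along meridians and k = sec φ along parallels.
Areal scale = h·k = 1 × sec φ; at 35.9°, h = 1.000, k = 1.235, so h·k = 1.235.
True area = apparent / (areal scale) = 135000 / 1.235 ≈ 109000 km².

109000 km²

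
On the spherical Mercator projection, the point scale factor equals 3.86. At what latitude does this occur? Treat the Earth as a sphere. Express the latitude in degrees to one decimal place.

Mercator scale is k = sec φ = 1/cos φ.
1/cos φ = 3.86  ⇒  cos φ = 0.2591  ⇒  φ = arccos(0.2591) ≈ 75.0°.

75.0°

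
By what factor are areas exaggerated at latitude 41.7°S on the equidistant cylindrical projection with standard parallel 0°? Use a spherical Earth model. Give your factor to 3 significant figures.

1.34

For the equirectangular projection with φ₀ = 0 (plate carrée), h = 1 along meridians and k = sec φ along parallels.
Areal scale = h·k = 1 × sec φ; at 41.7°, h = 1.000, k = 1.339, so h·k = 1.339.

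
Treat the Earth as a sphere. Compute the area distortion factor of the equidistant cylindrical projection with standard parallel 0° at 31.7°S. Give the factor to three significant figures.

1.18

In the plate carrée (x = Rλ, y = Rφ), meridians are true-scale (h = 1) and parallels are stretched by k = sec φ.
Areal scale = h·k = 1 × sec φ; at 31.7°, h = 1.000, k = 1.175, so h·k = 1.175.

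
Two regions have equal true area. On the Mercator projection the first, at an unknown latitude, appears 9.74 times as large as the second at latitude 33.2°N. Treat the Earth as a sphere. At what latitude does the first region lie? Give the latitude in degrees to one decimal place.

Mercator areal scale is sec²φ, so apparent-area ratio = sec²φ₁ / sec²φ₂ = cos²φ₂ / cos²φ₁.
cos²φ₂ / cos²φ₁ = 9.74  ⇒  cos φ₁ = cos 33.2° / √9.74 = 0.8368/3.121 = 0.2681.
φ₁ = arccos(0.2681) ≈ 74.4°.

74.4°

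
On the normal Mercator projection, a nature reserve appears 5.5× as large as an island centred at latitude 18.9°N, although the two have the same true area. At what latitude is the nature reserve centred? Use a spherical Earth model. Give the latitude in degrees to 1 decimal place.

66.2°

Mercator areal scale is sec²φ, so apparent-area ratio = sec²φ₁ / sec²φ₂ = cos²φ₂ / cos²φ₁.
cos²φ₂ / cos²φ₁ = 5.5  ⇒  cos φ₁ = cos 18.9° / √5.5 = 0.9461/2.345 = 0.4034.
φ₁ = arccos(0.4034) ≈ 66.2°.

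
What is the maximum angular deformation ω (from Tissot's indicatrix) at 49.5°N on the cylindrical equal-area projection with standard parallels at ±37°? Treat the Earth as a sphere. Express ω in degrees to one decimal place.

Cylindrical equal-area (φ₀ = 37°): h = cos φ / cos 37° along meridians, k = cos 37° / cos φ along parallels; h·k = 1.
At 49.5°: h = 0.8132, k = 1.230; principal scales a = 1.230, b = 0.8132.
sin(ω/2) = (a − b)/(a + b) = 0.4165/2.043 = 0.2039, so ω = 2 arcsin(0.2039) ≈ 23.5°.

23.5°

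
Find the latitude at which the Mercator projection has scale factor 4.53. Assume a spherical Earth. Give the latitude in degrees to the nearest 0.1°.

77.2°

Mercator scale is k = sec φ = 1/cos φ.
1/cos φ = 4.53  ⇒  cos φ = 0.2208  ⇒  φ = arccos(0.2208) ≈ 77.2°.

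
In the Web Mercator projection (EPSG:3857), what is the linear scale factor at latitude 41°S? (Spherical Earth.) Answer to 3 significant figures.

Mercator is conformal, so the point scale is isotropic: h = k = sec φ = 1/cos φ.
k = 1/cos 41° = 1/0.7547 = 1.325.

1.33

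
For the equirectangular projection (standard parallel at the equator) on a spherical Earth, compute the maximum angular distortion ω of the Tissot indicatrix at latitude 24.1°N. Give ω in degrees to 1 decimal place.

In the plate carrée (x = Rλ, y = Rφ), meridians are true-scale (h = 1) and parallels are stretched by k = sec φ.
At 24.1°: h = 1.000, k = 1.095; principal scales a = 1.095, b = 1.000.
sin(ω/2) = (a − b)/(a + b) = 0.09549/2.095 = 0.04557, so ω = 2 arcsin(0.04557) ≈ 5.2°.

5.2°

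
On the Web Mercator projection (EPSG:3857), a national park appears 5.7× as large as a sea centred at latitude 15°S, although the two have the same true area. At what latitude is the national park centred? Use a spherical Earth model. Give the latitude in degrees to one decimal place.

On Mercator, (apparent₁)/(apparent₂) = sec²φ₁ / sec²φ₂ when true areas are equal.
cos²φ₂ / cos²φ₁ = 5.7  ⇒  cos φ₁ = cos 15° / √5.7 = 0.9659/2.387 = 0.4046.
φ₁ = arccos(0.4046) ≈ 66.1°.

66.1°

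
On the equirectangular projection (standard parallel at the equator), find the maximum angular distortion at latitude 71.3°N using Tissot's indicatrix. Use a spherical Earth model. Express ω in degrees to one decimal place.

61.9°

In the plate carrée (x = Rλ, y = Rφ), meridians are true-scale (h = 1) and parallels are stretched by k = sec φ.
At 71.3°: h = 1.000, k = 3.119; principal scales a = 3.119, b = 1.000.
sin(ω/2) = (a − b)/(a + b) = 2.119/4.119 = 0.5144, so ω = 2 arcsin(0.5144) ≈ 61.9°.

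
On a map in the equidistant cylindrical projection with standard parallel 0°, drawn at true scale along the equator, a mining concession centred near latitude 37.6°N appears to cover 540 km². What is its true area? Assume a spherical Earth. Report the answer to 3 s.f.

428 km²

For the equirectangular projection with φ₀ = 0 (plate carrée), h = 1 along meridians and k = sec φ along parallels.
Areal scale = h·k = 1 × sec φ; at 37.6°, h = 1.000, k = 1.262, so h·k = 1.262.
True area = apparent / (areal scale) = 540 / 1.262 ≈ 428 km².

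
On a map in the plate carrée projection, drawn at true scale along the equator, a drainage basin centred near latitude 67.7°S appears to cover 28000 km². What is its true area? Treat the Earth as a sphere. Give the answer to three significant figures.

10600 km²

Plate carrée maps x = Rλ, y = Rφ. The meridian scale is h = 1 and the parallel scale is k = 1/cos φ = sec φ.
Areal scale = h·k = 1 × sec φ; at 67.7°, h = 1.000, k = 2.635, so h·k = 2.635.
True area = apparent / (areal scale) = 28000 / 2.635 ≈ 10600 km².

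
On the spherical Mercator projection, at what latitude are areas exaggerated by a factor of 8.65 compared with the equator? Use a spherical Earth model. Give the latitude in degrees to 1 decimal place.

70.1°

Mercator areal scale is sec²φ.
sec²φ = 8.65  ⇒  cos²φ = 0.1156  ⇒  cos φ = 0.3400.
φ = arccos(0.3400) ≈ 70.1°.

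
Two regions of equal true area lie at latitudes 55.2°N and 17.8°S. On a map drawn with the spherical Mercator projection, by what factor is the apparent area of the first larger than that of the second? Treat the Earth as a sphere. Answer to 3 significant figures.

Mercator areal scale is sec²φ.
At 55.2°: sec²(55.2°) = 1/0.5707² = 3.070.
At 17.8°: sec²(17.8°) = 1/0.9521² = 1.103.
Ratio = 3.070/1.103 = cos²(17.8°)/cos²(55.2°) ≈ 2.78.

2.78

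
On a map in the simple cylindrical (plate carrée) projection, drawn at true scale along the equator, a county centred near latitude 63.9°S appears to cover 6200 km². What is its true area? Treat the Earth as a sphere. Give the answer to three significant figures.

For the equirectangular projection with φ₀ = 0 (plate carrée), h = 1 along meridians and k = sec φ along parallels.
Areal scale = h·k = 1 × sec φ; at 63.9°, h = 1.000, k = 2.273, so h·k = 2.273.
True area = apparent / (areal scale) = 6200 / 2.273 ≈ 2730 km².

2730 km²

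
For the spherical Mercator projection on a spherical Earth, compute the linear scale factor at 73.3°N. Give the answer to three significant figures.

3.48

The Mercator projection is conformal; its linear scale factor is the same in every direction and equals sec φ = 1/cos φ.
k = 1/cos 73.3° = 1/0.2874 = 3.480.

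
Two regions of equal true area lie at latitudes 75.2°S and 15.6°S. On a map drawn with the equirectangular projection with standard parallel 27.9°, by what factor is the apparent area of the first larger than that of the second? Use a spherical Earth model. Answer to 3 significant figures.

In the equirectangular projection with standard parallel φ₀ = 27.9° (x = Rλ cos φ₀, y = Rφ), meridians are true-scale (h = 1) and the parallel scale is k = cos φ₀ / cos φ.
Areal scale at 75.2°: h·k = 1.000 × 3.460 = 3.460.
Areal scale at 15.6°: h·k = 1.000 × 0.9176 = 0.9176.
Ratio = 3.460/0.9176 ≈ 3.77.

3.77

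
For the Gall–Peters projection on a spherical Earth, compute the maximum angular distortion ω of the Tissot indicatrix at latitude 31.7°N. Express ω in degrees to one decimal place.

Gall–Peters is a cylindrical equal-area projection with standard parallels at ±45°. A cylindrical equal-area projection with standard parallel φ₀ has meridian scale h = cos φ / cos φ₀ and parallel scale k = cos φ₀ / cos φ (so areas are preserved, h·k = 1).
At 31.7°: h = 1.203, k = 0.8311; principal scales a = 1.203, b = 0.8311.
sin(ω/2) = (a − b)/(a + b) = 0.3721/2.034 = 0.1829, so ω = 2 arcsin(0.1829) ≈ 21.1°.

21.1°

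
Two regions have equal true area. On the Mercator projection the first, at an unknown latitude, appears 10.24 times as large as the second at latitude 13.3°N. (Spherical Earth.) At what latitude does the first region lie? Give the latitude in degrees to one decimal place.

On Mercator, (apparent₁)/(apparent₂) = sec²φ₁ / sec²φ₂ when true areas are equal.
cos²φ₂ / cos²φ₁ = 10.24  ⇒  cos φ₁ = cos 13.3° / √10.24 = 0.9732/3.200 = 0.3041.
φ₁ = arccos(0.3041) ≈ 72.3°.

72.3°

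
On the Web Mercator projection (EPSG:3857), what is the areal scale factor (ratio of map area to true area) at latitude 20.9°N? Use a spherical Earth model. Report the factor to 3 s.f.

For Mercator, h = k = sec φ (a conformal cylindrical projection has a single point scale, 1/cos φ).
Areal scale = k² = sec²φ = 1/cos²(20.9°) = 1/0.9342² = 1.146.

1.15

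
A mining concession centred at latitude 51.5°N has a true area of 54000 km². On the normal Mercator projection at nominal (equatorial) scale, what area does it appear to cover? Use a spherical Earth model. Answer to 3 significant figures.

139000 km²

The Mercator projection is conformal; its linear scale factor is the same in every direction and equals sec φ = 1/cos φ.
Areal scale = k² = sec²φ = 1/cos²(51.5°) = 1/0.6225² = 2.580.
Apparent area = 54000 × 2.580 ≈ 139000 km².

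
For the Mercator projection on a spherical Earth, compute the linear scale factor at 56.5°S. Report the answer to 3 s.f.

1.81

For Mercator, h = k = sec φ (a conformal cylindrical projection has a single point scale, 1/cos φ).
k = 1/cos 56.5° = 1/0.5519 = 1.812.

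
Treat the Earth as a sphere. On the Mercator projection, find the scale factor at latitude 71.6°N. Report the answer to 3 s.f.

For Mercator, h = k = sec φ (a conformal cylindrical projection has a single point scale, 1/cos φ).
k = 1/cos 71.6° = 1/0.3156 = 3.168.

3.17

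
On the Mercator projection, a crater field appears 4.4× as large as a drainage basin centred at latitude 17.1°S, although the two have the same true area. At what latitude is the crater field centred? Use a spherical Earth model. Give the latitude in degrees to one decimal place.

62.9°

Mercator areal scale is sec²φ, so apparent-area ratio = sec²φ₁ / sec²φ₂ = cos²φ₂ / cos²φ₁.
cos²φ₂ / cos²φ₁ = 4.4  ⇒  cos φ₁ = cos 17.1° / √4.4 = 0.9558/2.098 = 0.4557.
φ₁ = arccos(0.4557) ≈ 62.9°.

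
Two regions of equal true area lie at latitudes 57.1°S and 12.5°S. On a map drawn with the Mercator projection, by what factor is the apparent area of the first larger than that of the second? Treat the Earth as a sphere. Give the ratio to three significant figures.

Mercator is conformal with k = sec φ, so areal scale = k² = sec²φ.
At 57.1°: sec²(57.1°) = 1/0.5432² = 3.389.
At 12.5°: sec²(12.5°) = 1/0.9763² = 1.049.
Ratio = 3.389/1.049 = cos²(12.5°)/cos²(57.1°) ≈ 3.23.

3.23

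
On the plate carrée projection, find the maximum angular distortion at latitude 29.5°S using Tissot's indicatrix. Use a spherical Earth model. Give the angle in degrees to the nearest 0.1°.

Plate carrée maps x = Rλ, y = Rφ. The meridian scale is h = 1 and the parallel scale is k = 1/cos φ = sec φ.
At 29.5°: h = 1.000, k = 1.149; principal scales a = 1.149, b = 1.000.
sin(ω/2) = (a − b)/(a + b) = 0.1490/2.149 = 0.06932, so ω = 2 arcsin(0.06932) ≈ 7.9°.

7.9°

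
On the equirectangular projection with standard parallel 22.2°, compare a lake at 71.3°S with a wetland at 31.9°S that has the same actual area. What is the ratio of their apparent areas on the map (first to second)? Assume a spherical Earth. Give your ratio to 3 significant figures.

2.65

With standard parallel φ₀ = 22.2°, the equirectangular projection gives x = Rλ cos φ₀, y = Rφ, so h = 1 and k = cos 22.2° / cos φ.
Areal scale at 71.3°: h·k = 1.000 × 2.888 = 2.888.
Areal scale at 31.9°: h·k = 1.000 × 1.091 = 1.091.
Ratio = 2.888/1.091 ≈ 2.65.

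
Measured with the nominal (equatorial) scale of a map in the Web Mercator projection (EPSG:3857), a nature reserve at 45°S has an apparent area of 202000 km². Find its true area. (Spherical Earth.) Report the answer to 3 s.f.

The Mercator projection is conformal; its linear scale factor is the same in every direction and equals sec φ = 1/cos φ.
Areal scale = k² = sec²φ = 1/cos²(45°) = 1/0.7071² = 2.000.
True area = apparent / (areal scale) = 202000 / 2.000 ≈ 101000 km².

101000 km²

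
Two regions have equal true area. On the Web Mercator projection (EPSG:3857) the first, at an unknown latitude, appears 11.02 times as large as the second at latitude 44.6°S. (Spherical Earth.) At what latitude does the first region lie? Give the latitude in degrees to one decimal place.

77.6°

Mercator areal scale is sec²φ, so apparent-area ratio = sec²φ₁ / sec²φ₂ = cos²φ₂ / cos²φ₁.
cos²φ₂ / cos²φ₁ = 11.02  ⇒  cos φ₁ = cos 44.6° / √11.02 = 0.7120/3.320 = 0.2145.
φ₁ = arccos(0.2145) ≈ 77.6°.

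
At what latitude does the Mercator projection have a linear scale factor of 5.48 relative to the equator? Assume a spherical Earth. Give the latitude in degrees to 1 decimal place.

Mercator scale is k = sec φ = 1/cos φ.
1/cos φ = 5.48  ⇒  cos φ = 0.1825  ⇒  φ = arccos(0.1825) ≈ 79.5°.

79.5°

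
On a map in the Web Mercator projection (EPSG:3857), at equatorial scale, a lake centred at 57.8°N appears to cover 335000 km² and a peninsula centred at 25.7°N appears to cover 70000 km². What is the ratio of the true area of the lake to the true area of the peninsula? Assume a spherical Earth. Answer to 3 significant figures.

Since Mercator area scale is 1/cos²φ, the true area equals the apparent area multiplied by cos²φ.
True area of lake: 335000 × cos²(57.8°) = 335000 × 0.2840 = 95130 km².
True area of peninsula: 70000 × cos²(25.7°) = 70000 × 0.8119 = 56840 km².
Ratio = 95130 / 56840 ≈ 1.67.

1.67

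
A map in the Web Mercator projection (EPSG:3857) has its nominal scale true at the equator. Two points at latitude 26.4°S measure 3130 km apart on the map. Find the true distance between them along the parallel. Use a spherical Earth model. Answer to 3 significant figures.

2800 km

For Mercator, h = k = sec φ (a conformal cylindrical projection has a single point scale, 1/cos φ).
Along the parallel at 26.4°, map distances are exaggerated by k = sec 26.4° = 1.116.
True distance = 3130 / 1.116 = 3130 × cos 26.4° ≈ 2800 km.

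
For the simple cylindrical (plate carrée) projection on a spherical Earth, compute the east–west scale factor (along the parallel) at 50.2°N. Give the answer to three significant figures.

1.56

In the plate carrée (x = Rλ, y = Rφ), meridians are true-scale (h = 1) and parallels are stretched by k = sec φ.
k = 1/cos 50.2° = 1/0.6401 = 1.562.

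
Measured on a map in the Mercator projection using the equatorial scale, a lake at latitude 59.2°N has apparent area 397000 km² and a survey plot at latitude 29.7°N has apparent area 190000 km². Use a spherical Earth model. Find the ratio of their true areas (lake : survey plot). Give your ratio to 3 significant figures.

On Mercator the areal scale is sec²φ, so true area = apparent × cos²φ.
True area of lake: 397000 × cos²(59.2°) = 397000 × 0.2622 = 104100 km².
True area of survey plot: 190000 × cos²(29.7°) = 190000 × 0.7545 = 143400 km².
Ratio = 104100 / 143400 ≈ 0.726.

0.726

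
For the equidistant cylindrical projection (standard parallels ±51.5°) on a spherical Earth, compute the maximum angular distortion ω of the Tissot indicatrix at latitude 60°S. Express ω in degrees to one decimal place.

In the equirectangular projection with standard parallel φ₀ = 51.5° (x = Rλ cos φ₀, y = Rφ), meridians are true-scale (h = 1) and the parallel scale is k = cos φ₀ / cos φ.
At 60°: h = 1.000, k = 1.245; principal scales a = 1.245, b = 1.000.
sin(ω/2) = (a − b)/(a + b) = 0.2450/2.245 = 0.1091, so ω = 2 arcsin(0.1091) ≈ 12.5°.

12.5°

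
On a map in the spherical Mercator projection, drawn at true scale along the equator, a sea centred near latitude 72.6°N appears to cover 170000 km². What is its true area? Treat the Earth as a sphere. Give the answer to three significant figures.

Mercator is conformal, so the point scale is isotropic: h = k = sec φ = 1/cos φ.
Areal scale = k² = sec²φ = 1/cos²(72.6°) = 1/0.2990² = 11.18.
True area = apparent / (areal scale) = 170000 / 11.18 ≈ 15200 km².

15200 km²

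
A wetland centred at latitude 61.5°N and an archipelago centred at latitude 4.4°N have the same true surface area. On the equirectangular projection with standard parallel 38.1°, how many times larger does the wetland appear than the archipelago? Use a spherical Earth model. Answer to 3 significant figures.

The equidistant cylindrical projection with φ₀ = 38.1° has h = 1 (meridians true) and k = cos φ₀ / cos φ along parallels.
Areal scale at 61.5°: h·k = 1.000 × 1.649 = 1.649.
Areal scale at 4.4°: h·k = 1.000 × 0.7893 = 0.7893.
Ratio = 1.649/0.7893 ≈ 2.09.

2.09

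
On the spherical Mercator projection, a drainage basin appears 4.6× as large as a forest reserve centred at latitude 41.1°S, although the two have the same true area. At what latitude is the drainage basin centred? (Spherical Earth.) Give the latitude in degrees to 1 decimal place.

69.4°

For equal true areas on Mercator, apparent areas scale as sec²φ, so the ratio is cos²φ₂ / cos²φ₁.
cos²φ₂ / cos²φ₁ = 4.6  ⇒  cos φ₁ = cos 41.1° / √4.6 = 0.7536/2.145 = 0.3514.
φ₁ = arccos(0.3514) ≈ 69.4°.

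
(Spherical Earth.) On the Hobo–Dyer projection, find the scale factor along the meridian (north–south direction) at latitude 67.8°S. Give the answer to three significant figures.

Hobo–Dyer is a cylindrical equal-area projection with standard parallels at ±37.5°. A cylindrical equal-area projection with standard parallel φ₀ has meridian scale h = cos φ / cos φ₀ and parallel scale k = cos φ₀ / cos φ (so areas are preserved, h·k = 1).
h = cos 67.8° / cos 37.5° = 0.3778/0.7934 = 0.4763.

0.476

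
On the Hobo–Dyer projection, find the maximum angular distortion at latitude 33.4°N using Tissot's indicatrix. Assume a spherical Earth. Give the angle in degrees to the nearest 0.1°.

Hobo–Dyer is a cylindrical equal-area projection with standard parallels at ±37.5°. A cylindrical equal-area projection with standard parallel φ₀ has meridian scale h = cos φ / cos φ₀ and parallel scale k = cos φ₀ / cos φ (so areas are preserved, h·k = 1).
At 33.4°: h = 1.052, k = 0.9503; principal scales a = 1.052, b = 0.9503.
sin(ω/2) = (a − b)/(a + b) = 0.1020/2.003 = 0.05094, so ω = 2 arcsin(0.05094) ≈ 5.8°.

5.8°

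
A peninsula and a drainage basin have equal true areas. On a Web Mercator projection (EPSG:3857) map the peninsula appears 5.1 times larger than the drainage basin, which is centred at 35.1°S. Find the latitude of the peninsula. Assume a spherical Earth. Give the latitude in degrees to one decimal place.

68.8°

Mercator areal scale is sec²φ, so apparent-area ratio = sec²φ₁ / sec²φ₂ = cos²φ₂ / cos²φ₁.
cos²φ₂ / cos²φ₁ = 5.1  ⇒  cos φ₁ = cos 35.1° / √5.1 = 0.8181/2.258 = 0.3623.
φ₁ = arccos(0.3623) ≈ 68.8°.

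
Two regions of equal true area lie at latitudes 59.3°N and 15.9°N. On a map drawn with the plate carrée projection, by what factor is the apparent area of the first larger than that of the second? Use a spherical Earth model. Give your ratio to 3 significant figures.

In the plate carrée (x = Rλ, y = Rφ), meridians are true-scale (h = 1) and parallels are stretched by k = sec φ.
Areal scale at 59.3°: h·k = 1.000 × 1.959 = 1.959.
Areal scale at 15.9°: h·k = 1.000 × 1.040 = 1.040.
Ratio = 1.959/1.040 ≈ 1.88.

1.88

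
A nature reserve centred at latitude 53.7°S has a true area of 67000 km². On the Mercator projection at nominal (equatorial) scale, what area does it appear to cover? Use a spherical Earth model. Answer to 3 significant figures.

191000 km²

For Mercator, h = k = sec φ (a conformal cylindrical projection has a single point scale, 1/cos φ).
Areal scale = k² = sec²φ = 1/cos²(53.7°) = 1/0.5920² = 2.853.
Apparent area = 67000 × 2.853 ≈ 191000 km².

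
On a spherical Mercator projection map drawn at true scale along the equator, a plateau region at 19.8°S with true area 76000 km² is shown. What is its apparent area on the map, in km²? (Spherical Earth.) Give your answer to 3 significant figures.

85900 km²

Mercator is conformal, so the point scale is isotropic: h = k = sec φ = 1/cos φ.
Areal scale = k² = sec²φ = 1/cos²(19.8°) = 1/0.9409² = 1.130.
Apparent area = 76000 × 1.130 ≈ 85900 km².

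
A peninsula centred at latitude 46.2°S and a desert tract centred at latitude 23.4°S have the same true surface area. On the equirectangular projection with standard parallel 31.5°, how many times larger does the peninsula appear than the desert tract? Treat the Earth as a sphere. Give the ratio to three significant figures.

In the equirectangular projection with standard parallel φ₀ = 31.5° (x = Rλ cos φ₀, y = Rφ), meridians are true-scale (h = 1) and the parallel scale is k = cos φ₀ / cos φ.
Areal scale at 46.2°: h·k = 1.000 × 1.232 = 1.232.
Areal scale at 23.4°: h·k = 1.000 × 0.9291 = 0.9291.
Ratio = 1.232/0.9291 ≈ 1.33.

1.33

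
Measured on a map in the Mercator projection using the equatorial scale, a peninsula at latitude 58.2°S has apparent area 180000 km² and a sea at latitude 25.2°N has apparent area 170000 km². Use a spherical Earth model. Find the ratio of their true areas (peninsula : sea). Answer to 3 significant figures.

On Mercator the areal scale is sec²φ, so true area = apparent × cos²φ.
True area of peninsula: 180000 × cos²(58.2°) = 180000 × 0.2777 = 49980 km².
True area of sea: 170000 × cos²(25.2°) = 170000 × 0.8187 = 139200 km².
Ratio = 49980 / 139200 ≈ 0.359.

0.359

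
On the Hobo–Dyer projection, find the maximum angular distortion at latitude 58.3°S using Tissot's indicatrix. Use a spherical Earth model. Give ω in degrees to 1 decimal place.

45.9°

The Hobo–Dyer projection is cylindrical equal-area with φ₀ = 37.5°. A cylindrical equal-area projection with standard parallel φ₀ has meridian scale h = cos φ / cos φ₀ and parallel scale k = cos φ₀ / cos φ (so areas are preserved, h·k = 1).
At 58.3°: h = 0.6623, k = 1.510; principal scales a = 1.510, b = 0.6623.
sin(ω/2) = (a − b)/(a + b) = 0.8475/2.172 = 0.3901, so ω = 2 arcsin(0.3901) ≈ 45.9°.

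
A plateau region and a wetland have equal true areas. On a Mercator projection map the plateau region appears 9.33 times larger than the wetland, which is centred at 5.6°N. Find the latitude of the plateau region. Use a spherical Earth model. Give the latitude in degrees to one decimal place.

For equal true areas on Mercator, apparent areas scale as sec²φ, so the ratio is cos²φ₂ / cos²φ₁.
cos²φ₂ / cos²φ₁ = 9.33  ⇒  cos φ₁ = cos 5.6° / √9.33 = 0.9952/3.055 = 0.3258.
φ₁ = arccos(0.3258) ≈ 71.0°.

71.0°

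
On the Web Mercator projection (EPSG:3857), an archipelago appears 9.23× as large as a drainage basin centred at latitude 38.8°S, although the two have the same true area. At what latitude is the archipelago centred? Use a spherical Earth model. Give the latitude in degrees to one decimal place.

Mercator areal scale is sec²φ, so apparent-area ratio = sec²φ₁ / sec²φ₂ = cos²φ₂ / cos²φ₁.
cos²φ₂ / cos²φ₁ = 9.23  ⇒  cos φ₁ = cos 38.8° / √9.23 = 0.7793/3.038 = 0.2565.
φ₁ = arccos(0.2565) ≈ 75.1°.

75.1°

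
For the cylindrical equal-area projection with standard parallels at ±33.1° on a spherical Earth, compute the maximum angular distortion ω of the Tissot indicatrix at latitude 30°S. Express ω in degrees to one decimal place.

Cylindrical equal-area (φ₀ = 33.1°): h = cos φ / cos 33.1° along meridians, k = cos 33.1° / cos φ along parallels; h·k = 1.
At 30°: h = 1.034, k = 0.9673; principal scales a = 1.034, b = 0.9673.
sin(ω/2) = (a − b)/(a + b) = 0.06648/2.001 = 0.03322, so ω = 2 arcsin(0.03322) ≈ 3.8°.

3.8°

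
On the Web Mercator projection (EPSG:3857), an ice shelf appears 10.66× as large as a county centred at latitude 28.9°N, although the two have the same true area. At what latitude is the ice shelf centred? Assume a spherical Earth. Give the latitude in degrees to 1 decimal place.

74.4°

On Mercator, (apparent₁)/(apparent₂) = sec²φ₁ / sec²φ₂ when true areas are equal.
cos²φ₂ / cos²φ₁ = 10.66  ⇒  cos φ₁ = cos 28.9° / √10.66 = 0.8755/3.265 = 0.2681.
φ₁ = arccos(0.2681) ≈ 74.4°.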